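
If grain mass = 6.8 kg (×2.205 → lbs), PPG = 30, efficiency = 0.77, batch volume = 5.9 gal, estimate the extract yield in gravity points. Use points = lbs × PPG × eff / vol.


lbs = 6.8 × 2.205 = 14.9940
points = 14.9940 × 30 × 0.77 / 5.9

58.7053 points


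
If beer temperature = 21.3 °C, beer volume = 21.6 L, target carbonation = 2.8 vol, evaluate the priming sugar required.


residual = 14.695·(0.01821 + 0.09011·e^(−0.04·T));  sugar = (target − residual)·4.0·V
residual = 14.695·(0.01821 + 0.09011·e^(−0.04·21.3)) = 0.8324
sugar = (2.8 − 0.8324)·4.0·21.6

169.9977 g


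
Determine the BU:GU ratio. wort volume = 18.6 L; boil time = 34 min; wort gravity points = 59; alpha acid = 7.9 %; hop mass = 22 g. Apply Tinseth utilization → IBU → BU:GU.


U = 1.65·0.000125^(GP/1000)·(1−e^(−0.04t))/4.15;  IBU = (α/100)·m·U·1000/V;  BU:GU = IBU/GP
U = 1.65·0.000125^(59/1000)·(1−e^(−0.04·34))/4.15 = 0.1739
IBU = (7.9/100)·22·0.1739·1000/18.6 = 16.2509
BU:GU = 16.2509/59

0.2754


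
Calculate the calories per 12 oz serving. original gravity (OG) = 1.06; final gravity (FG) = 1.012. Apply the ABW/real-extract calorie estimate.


ABW = (OG−FG)·131.25·0.79/FG;  °P = 259 − 259/SG (for OG→OE and FG→AE);  RE = 0.1808·OE + 0.8192·AE;  Cal = (6.9·ABW + 4·(RE−0.1))·FG·3.55
ABW = (1.06 − 1.012)·131.25·0.79/1.012 = 4.9180
OE = 259 − 259/1.06 = 14.6604 °P
AE = 259 − 259/1.012 = 3.0711 °P
RE = 0.1808·14.6604 + 0.8192·3.0711 = 5.1665 °P
Cal = (6.9·4.9180 + 4·(5.1665−0.1))·1.012·3.55

194.7189 kcal


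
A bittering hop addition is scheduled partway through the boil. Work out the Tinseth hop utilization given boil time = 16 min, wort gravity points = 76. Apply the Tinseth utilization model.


U = 1.65·0.000125^(GP/1000) · (1 − e^(−0.04·t))/4.15
bigness = 1.65·0.000125^(76/1000) = 0.8334
boil_factor = (1 − e^(−0.04·16))/4.15 = 0.1139
U = 0.8334 · 0.1139

0.0949


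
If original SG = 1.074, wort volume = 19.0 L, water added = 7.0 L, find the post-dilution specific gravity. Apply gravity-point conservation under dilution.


SG_new = 1 + (SG_old − 1)·V_old/(V_old + V_water)
pts = (1.074 − 1)·1000·19.0/(19.0 + 7.0) = 54.0769
SG_new = 1 + 54.0769/1000

1.0541


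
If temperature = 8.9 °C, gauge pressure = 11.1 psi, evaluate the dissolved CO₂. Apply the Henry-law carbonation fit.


vols = (P + 14.695)·(0.01821 + 0.09011·e^(−0.04·T))
vols = (11.1 + 14.695)·(0.01821 + 0.09011·e^(−0.04·8.9))

2.0979 volumes


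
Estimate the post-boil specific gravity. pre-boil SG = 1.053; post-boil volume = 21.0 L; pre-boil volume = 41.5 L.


SG_post = 1 + (SG_pre − 1)·V_pre/V_post
pts_pre = (1.053 − 1)·1000 = 53.0000
pts_post = 53.0000·41.5/21.0 = 104.7381
SG_post = 1 + 104.7381/1000

1.1047


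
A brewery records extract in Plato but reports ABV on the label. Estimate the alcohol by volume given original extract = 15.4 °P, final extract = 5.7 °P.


SG = 259/(259 − P);  ABV = (OG − FG)·131.25
OG = 259/(259 − 15.4) = 1.0632
FG = 259/(259 − 5.7) = 1.0225
ABV = (1.0632 − 1.0225)·131.25

5.3439 % ABV


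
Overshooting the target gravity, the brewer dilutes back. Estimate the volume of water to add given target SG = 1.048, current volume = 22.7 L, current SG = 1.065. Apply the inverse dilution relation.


V_water = V·((SG_curr − 1)/(SG_target − 1) − 1)
V_water = 22.7·((1.065 − 1)/(1.048 − 1) − 1)

8.0396 L


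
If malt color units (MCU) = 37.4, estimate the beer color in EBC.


SRM = 1.4922·MCU^0.6859;  EBC = SRM·1.97
SRM = 1.4922·37.4^0.6859 = 17.8920
EBC = 17.8920·1.97

35.2473 EBC


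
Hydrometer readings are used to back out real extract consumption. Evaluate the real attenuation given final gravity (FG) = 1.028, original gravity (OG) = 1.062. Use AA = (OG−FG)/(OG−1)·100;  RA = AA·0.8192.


AA = (1.062 − 1.028)/(1.062 − 1)·100 = 54.8387
RA = 54.8387·0.8192

44.9239 %


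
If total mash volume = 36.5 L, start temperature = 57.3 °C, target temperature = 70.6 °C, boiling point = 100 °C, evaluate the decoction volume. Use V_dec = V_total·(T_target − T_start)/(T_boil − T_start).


V_dec = 36.5·(70.6 − 57.3)/(100 − 57.3)

11.3689 L


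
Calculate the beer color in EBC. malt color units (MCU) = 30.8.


SRM = 1.4922·MCU^0.6859;  EBC = SRM·1.97
SRM = 1.4922·30.8^0.6859 = 15.6612
EBC = 15.6612·1.97

30.8525 EBC


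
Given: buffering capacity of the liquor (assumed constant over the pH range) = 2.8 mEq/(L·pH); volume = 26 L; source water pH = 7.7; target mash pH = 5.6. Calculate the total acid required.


acid = buffering capacity · (pH_source − pH_target) · V
acid = 2.8 · (7.7 − 5.6) · 26

152.8800 mEq


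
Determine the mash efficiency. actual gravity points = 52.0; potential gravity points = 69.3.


efficiency = actual / potential × 100
efficiency = 52.0 / 69.3 × 100

75.0361 %


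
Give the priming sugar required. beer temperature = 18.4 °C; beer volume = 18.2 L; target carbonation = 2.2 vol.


residual = 14.695·(0.01821 + 0.09011·e^(−0.04·T));  sugar = (target − residual)·4.0·V
residual = 14.695·(0.01821 + 0.09011·e^(−0.04·18.4)) = 0.9019
sugar = (2.2 − 0.9019)·4.0·18.2

94.5012 g


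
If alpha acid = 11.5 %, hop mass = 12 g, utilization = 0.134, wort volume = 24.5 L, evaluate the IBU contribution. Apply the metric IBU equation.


IBU = (α/100)·mass·U·1000 / V
IBU = (11.5/100)·12·0.134·1000 / 24.5

7.5478 IBU


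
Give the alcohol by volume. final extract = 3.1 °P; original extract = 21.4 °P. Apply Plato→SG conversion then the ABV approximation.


SG = 259/(259 − P);  ABV = (OG − FG)·131.25
OG = 259/(259 − 21.4) = 1.0901
FG = 259/(259 − 3.1) = 1.0121
ABV = (1.0901 − 1.0121)·131.25

10.2314 % ABV


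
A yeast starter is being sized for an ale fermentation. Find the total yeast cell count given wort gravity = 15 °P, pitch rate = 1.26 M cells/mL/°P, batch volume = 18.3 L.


cells (billions) = rate · V_L · °P
cells = 1.26 · 18.3 · 15

345.8700 billion cells


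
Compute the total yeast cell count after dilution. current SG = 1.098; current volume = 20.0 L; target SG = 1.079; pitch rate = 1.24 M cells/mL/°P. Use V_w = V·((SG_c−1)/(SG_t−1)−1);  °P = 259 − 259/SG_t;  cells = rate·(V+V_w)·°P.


V_w = 20.0·((1.098−1)/(1.079−1)−1) = 4.8101
V_final = 20.0 + 4.8101 = 24.8101
°P = 259 − 259/1.079 = 18.9629
cells = 1.24·24.8101·18.9629

583.3861 billion cells


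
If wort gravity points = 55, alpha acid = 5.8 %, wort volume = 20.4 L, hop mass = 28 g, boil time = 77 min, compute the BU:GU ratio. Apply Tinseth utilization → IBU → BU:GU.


U = 1.65·0.000125^(GP/1000)·(1−e^(−0.04t))/4.15;  IBU = (α/100)·m·U·1000/V;  BU:GU = IBU/GP
U = 1.65·0.000125^(55/1000)·(1−e^(−0.04·77))/4.15 = 0.2314
IBU = (5.8/100)·28·0.2314·1000/20.4 = 18.4200
BU:GU = 18.4200/55

0.3349


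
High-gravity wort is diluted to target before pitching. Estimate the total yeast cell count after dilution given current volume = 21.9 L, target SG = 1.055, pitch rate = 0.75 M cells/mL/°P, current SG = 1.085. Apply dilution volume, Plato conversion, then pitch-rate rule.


V_w = V·((SG_c−1)/(SG_t−1)−1);  °P = 259 − 259/SG_t;  cells = rate·(V+V_w)·°P
V_w = 21.9·((1.085−1)/(1.055−1)−1) = 11.9455
V_final = 21.9 + 11.9455 = 33.8455
°P = 259 − 259/1.055 = 13.5024
cells = 0.75·33.8455·13.5024

342.7454 billion cells


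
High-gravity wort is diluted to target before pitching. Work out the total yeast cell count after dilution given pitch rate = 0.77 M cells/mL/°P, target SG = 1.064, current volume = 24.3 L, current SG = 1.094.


V_w = V·((SG_c−1)/(SG_t−1)−1);  °P = 259 − 259/SG_t;  cells = rate·(V+V_w)·°P
V_w = 24.3·((1.094−1)/(1.064−1)−1) = 11.3906
V_final = 24.3 + 11.3906 = 35.6906
°P = 259 − 259/1.064 = 15.5789
cells = 0.77·35.6906·15.5789

428.1372 billion cells


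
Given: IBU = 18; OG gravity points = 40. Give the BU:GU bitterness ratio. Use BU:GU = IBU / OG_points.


BU:GU = 18 / 40

0.4500


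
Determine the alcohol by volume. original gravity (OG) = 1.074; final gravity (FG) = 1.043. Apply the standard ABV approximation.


ABV = (OG − FG) · 131.25
ABV = (1.074 − 1.043) · 131.25

4.0688 % ABV


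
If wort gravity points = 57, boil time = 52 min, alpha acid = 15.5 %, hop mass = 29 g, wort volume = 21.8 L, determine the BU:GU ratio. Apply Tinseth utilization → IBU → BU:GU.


U = 1.65·0.000125^(GP/1000)·(1−e^(−0.04t))/4.15;  IBU = (α/100)·m·U·1000/V;  BU:GU = IBU/GP
U = 1.65·0.000125^(57/1000)·(1−e^(−0.04·52))/4.15 = 0.2085
IBU = (15.5/100)·29·0.2085·1000/21.8 = 42.9809
BU:GU = 42.9809/57

0.7541


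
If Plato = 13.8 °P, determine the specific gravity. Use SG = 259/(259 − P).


SG = 259/(259 − 13.8)

1.0563


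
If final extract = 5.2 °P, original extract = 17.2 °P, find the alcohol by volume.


SG = 259/(259 − P);  ABV = (OG − FG)·131.25
OG = 259/(259 − 17.2) = 1.0711
FG = 259/(259 − 5.2) = 1.0205
ABV = (1.0711 − 1.0205)·131.25

6.6471 % ABV


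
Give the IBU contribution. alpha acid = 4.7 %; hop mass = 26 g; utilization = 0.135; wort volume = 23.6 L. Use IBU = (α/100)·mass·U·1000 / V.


IBU = (4.7/100)·26·0.135·1000 / 23.6

6.9903 IBU


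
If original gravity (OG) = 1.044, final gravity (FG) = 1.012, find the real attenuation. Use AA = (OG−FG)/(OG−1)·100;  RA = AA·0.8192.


AA = (1.044 − 1.012)/(1.044 − 1)·100 = 72.7273
RA = 72.7273·0.8192

59.5782 %


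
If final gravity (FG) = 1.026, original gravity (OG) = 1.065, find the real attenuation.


AA = (OG−FG)/(OG−1)·100;  RA = AA·0.8192
AA = (1.065 − 1.026)/(1.065 − 1)·100 = 60.0000
RA = 60.0000·0.8192

49.1520 %


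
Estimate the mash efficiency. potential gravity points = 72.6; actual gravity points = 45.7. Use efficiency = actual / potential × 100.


efficiency = 45.7 / 72.6 × 100

62.9477 %


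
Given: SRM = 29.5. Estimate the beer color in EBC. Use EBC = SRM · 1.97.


EBC = 29.5 · 1.97

58.1150 EBC


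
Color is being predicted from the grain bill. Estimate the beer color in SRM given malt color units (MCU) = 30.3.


SRM = 1.4922 · MCU^0.6859
SRM = 1.4922 · 30.3^0.6859

15.4863 SRM


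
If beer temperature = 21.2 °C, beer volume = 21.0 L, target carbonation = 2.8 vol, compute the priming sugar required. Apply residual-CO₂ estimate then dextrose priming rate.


residual = 14.695·(0.01821 + 0.09011·e^(−0.04·T));  sugar = (target − residual)·4.0·V
residual = 14.695·(0.01821 + 0.09011·e^(−0.04·21.2)) = 0.8347
sugar = (2.8 − 0.8347)·4.0·21.0

165.0854 g


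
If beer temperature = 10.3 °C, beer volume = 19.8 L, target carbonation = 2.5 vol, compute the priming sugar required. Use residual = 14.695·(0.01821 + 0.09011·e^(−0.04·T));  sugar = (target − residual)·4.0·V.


residual = 14.695·(0.01821 + 0.09011·e^(−0.04·10.3)) = 1.1446
sugar = (2.5 − 1.1446)·4.0·19.8

107.3458 g


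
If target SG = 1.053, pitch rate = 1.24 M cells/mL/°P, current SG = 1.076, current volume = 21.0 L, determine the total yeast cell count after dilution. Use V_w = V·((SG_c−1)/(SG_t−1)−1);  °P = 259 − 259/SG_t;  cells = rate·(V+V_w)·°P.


V_w = 21.0·((1.076−1)/(1.053−1)−1) = 9.1132
V_final = 21.0 + 9.1132 = 30.1132
°P = 259 − 259/1.053 = 13.0361
cells = 1.24·30.1132·13.0361

486.7724 billion cells


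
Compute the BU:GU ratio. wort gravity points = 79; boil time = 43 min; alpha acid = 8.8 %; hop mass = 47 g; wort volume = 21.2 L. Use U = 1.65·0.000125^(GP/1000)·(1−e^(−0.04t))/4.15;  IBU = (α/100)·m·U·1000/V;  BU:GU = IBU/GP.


U = 1.65·0.000125^(79/1000)·(1−e^(−0.04·43))/4.15 = 0.1605
IBU = (8.8/100)·47·0.1605·1000/21.2 = 31.3072
BU:GU = 31.3072/79

0.3963


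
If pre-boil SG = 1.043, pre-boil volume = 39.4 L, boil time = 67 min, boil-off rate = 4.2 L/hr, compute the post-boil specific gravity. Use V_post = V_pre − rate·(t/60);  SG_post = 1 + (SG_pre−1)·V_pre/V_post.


V_post = 39.4 − 4.2·(67/60) = 34.7100
SG_post = 1 + (1.043 − 1)·39.4/34.7100

1.0488


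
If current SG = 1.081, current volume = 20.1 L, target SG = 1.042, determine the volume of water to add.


V_water = V·((SG_curr − 1)/(SG_target − 1) − 1)
V_water = 20.1·((1.081 − 1)/(1.042 − 1) − 1)

18.6643 L


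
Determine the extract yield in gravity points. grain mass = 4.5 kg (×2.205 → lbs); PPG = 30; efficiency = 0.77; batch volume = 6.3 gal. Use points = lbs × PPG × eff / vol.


lbs = 4.5 × 2.205 = 9.9225
points = 9.9225 × 30 × 0.77 / 6.3

36.3825 points


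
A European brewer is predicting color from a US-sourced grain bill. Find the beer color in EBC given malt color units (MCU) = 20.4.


SRM = 1.4922·MCU^0.6859;  EBC = SRM·1.97
SRM = 1.4922·20.4^0.6859 = 11.8060
EBC = 11.8060·1.97

23.2578 EBC


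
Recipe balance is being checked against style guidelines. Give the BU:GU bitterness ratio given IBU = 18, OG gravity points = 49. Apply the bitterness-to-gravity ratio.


BU:GU = IBU / OG_points
BU:GU = 18 / 49

0.3673


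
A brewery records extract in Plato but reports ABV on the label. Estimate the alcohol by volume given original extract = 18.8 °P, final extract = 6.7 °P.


SG = 259/(259 − P);  ABV = (OG − FG)·131.25
OG = 259/(259 − 18.8) = 1.0783
FG = 259/(259 − 6.7) = 1.0266
ABV = (1.0783 − 1.0266)·131.25

6.7873 % ABV


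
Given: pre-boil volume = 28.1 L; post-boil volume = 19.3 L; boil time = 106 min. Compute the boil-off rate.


rate = (V_pre − V_post) / (t_min/60)
rate = (28.1 − 19.3) / (106/60)

4.9811 L/hr


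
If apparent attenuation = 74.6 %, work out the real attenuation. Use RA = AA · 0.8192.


RA = 74.6 · 0.8192

61.1123 %


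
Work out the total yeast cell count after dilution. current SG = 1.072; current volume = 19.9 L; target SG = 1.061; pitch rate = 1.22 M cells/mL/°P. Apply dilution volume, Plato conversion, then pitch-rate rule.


V_w = V·((SG_c−1)/(SG_t−1)−1);  °P = 259 − 259/SG_t;  cells = rate·(V+V_w)·°P
V_w = 19.9·((1.072−1)/(1.061−1)−1) = 3.5885
V_final = 19.9 + 3.5885 = 23.4885
°P = 259 − 259/1.061 = 14.8907
cells = 1.22·23.4885·14.8907

426.7070 billion cells


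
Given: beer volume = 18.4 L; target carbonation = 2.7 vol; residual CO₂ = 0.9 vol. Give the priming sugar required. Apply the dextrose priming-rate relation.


sugar = (target − residual)·4.0·V
sugar = (2.7 − 0.9)·4.0·18.4

132.4800 g


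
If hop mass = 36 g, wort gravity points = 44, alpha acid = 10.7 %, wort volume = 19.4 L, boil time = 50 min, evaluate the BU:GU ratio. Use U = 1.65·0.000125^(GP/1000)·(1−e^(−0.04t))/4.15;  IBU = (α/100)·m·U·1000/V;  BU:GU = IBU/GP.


U = 1.65·0.000125^(44/1000)·(1−e^(−0.04·50))/4.15 = 0.2315
IBU = (10.7/100)·36·0.2315·1000/19.4 = 45.9655
BU:GU = 45.9655/44

1.0447


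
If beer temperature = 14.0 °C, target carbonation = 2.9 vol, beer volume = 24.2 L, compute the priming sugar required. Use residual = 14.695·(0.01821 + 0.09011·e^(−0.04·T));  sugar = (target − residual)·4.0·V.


residual = 14.695·(0.01821 + 0.09011·e^(−0.04·14.0)) = 1.0240
sugar = (2.9 − 1.0240)·4.0·24.2

181.5995 g


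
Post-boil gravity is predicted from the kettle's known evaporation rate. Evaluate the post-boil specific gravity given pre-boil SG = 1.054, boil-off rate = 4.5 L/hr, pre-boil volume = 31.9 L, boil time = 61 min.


V_post = V_pre − rate·(t/60);  SG_post = 1 + (SG_pre−1)·V_pre/V_post
V_post = 31.9 − 4.5·(61/60) = 27.3250
SG_post = 1 + (1.054 − 1)·31.9/27.3250

1.0630


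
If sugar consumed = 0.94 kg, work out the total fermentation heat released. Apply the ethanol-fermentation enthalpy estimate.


Q = m_sugar · 590 kJ/kg
Q = 0.94 · 590

554.6000 kJ


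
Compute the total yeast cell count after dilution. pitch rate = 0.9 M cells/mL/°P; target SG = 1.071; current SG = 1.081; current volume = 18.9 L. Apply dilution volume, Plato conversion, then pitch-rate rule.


V_w = V·((SG_c−1)/(SG_t−1)−1);  °P = 259 − 259/SG_t;  cells = rate·(V+V_w)·°P
V_w = 18.9·((1.081−1)/(1.071−1)−1) = 2.6620
V_final = 18.9 + 2.6620 = 21.5620
°P = 259 − 259/1.071 = 17.1699
cells = 0.9·21.5620·17.1699

333.1959 billion cells


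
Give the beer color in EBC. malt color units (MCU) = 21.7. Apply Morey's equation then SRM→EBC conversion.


SRM = 1.4922·MCU^0.6859;  EBC = SRM·1.97
SRM = 1.4922·21.7^0.6859 = 12.3170
EBC = 12.3170·1.97

24.2645 EBC


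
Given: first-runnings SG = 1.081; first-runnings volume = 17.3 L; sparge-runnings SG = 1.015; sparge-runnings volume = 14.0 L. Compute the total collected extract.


total = Σ (SG_i − 1)·1000·V_i
first = (1.081 − 1)·1000·17.3 = 1401.3000
sparge = (1.015 − 1)·1000·14.0 = 210.0000
total = 1401.3000 + 210.0000

1611.3000 gravity·L


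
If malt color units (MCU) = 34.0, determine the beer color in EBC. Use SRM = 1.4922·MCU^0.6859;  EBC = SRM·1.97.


SRM = 1.4922·34.0^0.6859 = 16.7598
EBC = 16.7598·1.97

33.0168 EBC


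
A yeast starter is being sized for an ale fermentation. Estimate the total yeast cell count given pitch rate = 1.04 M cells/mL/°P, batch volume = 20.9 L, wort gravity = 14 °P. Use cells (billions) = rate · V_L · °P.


cells = 1.04 · 20.9 · 14

304.3040 billion cells


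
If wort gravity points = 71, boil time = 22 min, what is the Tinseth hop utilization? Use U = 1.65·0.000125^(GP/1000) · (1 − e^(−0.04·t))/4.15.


bigness = 1.65·0.000125^(71/1000) = 0.8717
boil_factor = (1 − e^(−0.04·22))/4.15 = 0.1410
U = 0.8717 · 0.1410

0.1229


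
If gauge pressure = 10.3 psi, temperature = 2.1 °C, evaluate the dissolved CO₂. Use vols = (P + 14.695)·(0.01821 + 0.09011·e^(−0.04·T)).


vols = (10.3 + 14.695)·(0.01821 + 0.09011·e^(−0.04·2.1))

2.5260 volumes


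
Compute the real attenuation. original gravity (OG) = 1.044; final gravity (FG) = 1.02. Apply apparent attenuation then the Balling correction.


AA = (OG−FG)/(OG−1)·100;  RA = AA·0.8192
AA = (1.044 − 1.02)/(1.044 − 1)·100 = 54.5455
RA = 54.5455·0.8192

44.6836 %


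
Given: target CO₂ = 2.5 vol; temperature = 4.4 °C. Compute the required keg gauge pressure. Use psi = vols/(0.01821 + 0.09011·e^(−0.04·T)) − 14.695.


psi = 2.5/(0.01821 + 0.09011·e^(−0.04·4.4)) − 14.695

11.9637 psi


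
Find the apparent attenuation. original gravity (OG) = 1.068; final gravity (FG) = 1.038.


AA = (OG − FG)/(OG − 1) · 100
AA = (1.068 − 1.038)/(1.068 − 1) · 100

44.1176 %


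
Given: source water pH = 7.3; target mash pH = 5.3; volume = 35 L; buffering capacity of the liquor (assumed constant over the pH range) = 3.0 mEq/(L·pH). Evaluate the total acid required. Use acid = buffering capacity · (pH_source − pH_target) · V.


acid = 3.0 · (7.3 − 5.3) · 35

210.0000 mEq


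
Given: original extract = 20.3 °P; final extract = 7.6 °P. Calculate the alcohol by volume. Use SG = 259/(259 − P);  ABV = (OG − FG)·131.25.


OG = 259/(259 − 20.3) = 1.0850
FG = 259/(259 − 7.6) = 1.0302
ABV = (1.0850 − 1.0302)·131.25

7.1942 % ABV


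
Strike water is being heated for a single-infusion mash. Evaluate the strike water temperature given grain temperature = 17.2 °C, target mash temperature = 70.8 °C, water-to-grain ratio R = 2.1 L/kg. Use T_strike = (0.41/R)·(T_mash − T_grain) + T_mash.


T_strike = (0.41/2.1)·(70.8 − 17.2) + 70.8

81.2648 °C


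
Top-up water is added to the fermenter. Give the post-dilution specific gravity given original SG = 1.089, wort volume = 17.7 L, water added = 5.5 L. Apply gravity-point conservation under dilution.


SG_new = 1 + (SG_old − 1)·V_old/(V_old + V_water)
pts = (1.089 − 1)·1000·17.7/(17.7 + 5.5) = 67.9009
SG_new = 1 + 67.9009/1000

1.0679


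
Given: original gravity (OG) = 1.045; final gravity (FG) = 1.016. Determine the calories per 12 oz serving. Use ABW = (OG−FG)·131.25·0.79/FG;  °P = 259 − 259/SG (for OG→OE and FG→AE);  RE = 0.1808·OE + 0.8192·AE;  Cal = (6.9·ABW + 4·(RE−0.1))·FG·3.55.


ABW = (1.045 − 1.016)·131.25·0.79/1.016 = 2.9596
OE = 259 − 259/1.045 = 11.1531 °P
AE = 259 − 259/1.016 = 4.0787 °P
RE = 0.1808·11.1531 + 0.8192·4.0787 = 5.3578 °P
Cal = (6.9·2.9596 + 4·(5.3578−0.1))·1.016·3.55

149.5101 kcal


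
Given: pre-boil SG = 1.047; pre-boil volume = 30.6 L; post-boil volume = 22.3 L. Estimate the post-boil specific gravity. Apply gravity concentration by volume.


SG_post = 1 + (SG_pre − 1)·V_pre/V_post
pts_pre = (1.047 − 1)·1000 = 47.0000
pts_post = 47.0000·30.6/22.3 = 64.4933
SG_post = 1 + 64.4933/1000

1.0645


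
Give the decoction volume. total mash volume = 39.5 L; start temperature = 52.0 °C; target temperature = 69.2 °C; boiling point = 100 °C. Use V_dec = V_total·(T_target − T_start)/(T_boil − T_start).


V_dec = 39.5·(69.2 − 52.0)/(100 − 52.0)

14.1542 L


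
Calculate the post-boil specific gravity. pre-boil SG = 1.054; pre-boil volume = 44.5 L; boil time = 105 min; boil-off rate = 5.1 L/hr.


V_post = V_pre − rate·(t/60);  SG_post = 1 + (SG_pre−1)·V_pre/V_post
V_post = 44.5 − 5.1·(105/60) = 35.5750
SG_post = 1 + (1.054 − 1)·44.5/35.5750

1.0675


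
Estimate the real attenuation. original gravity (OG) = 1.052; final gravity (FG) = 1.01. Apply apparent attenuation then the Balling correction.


AA = (OG−FG)/(OG−1)·100;  RA = AA·0.8192
AA = (1.052 − 1.01)/(1.052 − 1)·100 = 80.7692
RA = 80.7692·0.8192

66.1662 %


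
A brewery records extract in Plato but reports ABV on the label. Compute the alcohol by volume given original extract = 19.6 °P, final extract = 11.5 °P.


SG = 259/(259 − P);  ABV = (OG − FG)·131.25
OG = 259/(259 − 19.6) = 1.0819
FG = 259/(259 − 11.5) = 1.0465
ABV = (1.0819 − 1.0465)·131.25

4.6471 % ABV


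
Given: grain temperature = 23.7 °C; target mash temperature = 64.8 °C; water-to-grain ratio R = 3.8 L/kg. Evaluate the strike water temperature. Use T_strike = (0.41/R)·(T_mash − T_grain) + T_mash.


T_strike = (0.41/3.8)·(64.8 − 23.7) + 64.8

69.2345 °C


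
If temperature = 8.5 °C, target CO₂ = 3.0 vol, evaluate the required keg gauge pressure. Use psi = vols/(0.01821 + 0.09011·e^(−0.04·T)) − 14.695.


psi = 3.0/(0.01821 + 0.09011·e^(−0.04·8.5)) − 14.695

21.7359 psi


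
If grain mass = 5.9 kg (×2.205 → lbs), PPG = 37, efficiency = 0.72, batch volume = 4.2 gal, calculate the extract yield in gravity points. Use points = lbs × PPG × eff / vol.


lbs = 5.9 × 2.205 = 13.0095
points = 13.0095 × 37 × 0.72 / 4.2

82.5174 points


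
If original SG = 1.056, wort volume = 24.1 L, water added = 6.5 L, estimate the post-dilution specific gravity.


SG_new = 1 + (SG_old − 1)·V_old/(V_old + V_water)
pts = (1.056 − 1)·1000·24.1/(24.1 + 6.5) = 44.1046
SG_new = 1 + 44.1046/1000

1.0441


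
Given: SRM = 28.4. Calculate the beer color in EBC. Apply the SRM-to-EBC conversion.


EBC = SRM · 1.97
EBC = 28.4 · 1.97

55.9480 EBC


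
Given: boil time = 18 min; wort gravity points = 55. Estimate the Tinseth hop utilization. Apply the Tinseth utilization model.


U = 1.65·0.000125^(GP/1000) · (1 − e^(−0.04·t))/4.15
bigness = 1.65·0.000125^(55/1000) = 1.0065
boil_factor = (1 − e^(−0.04·18))/4.15 = 0.1237
U = 1.0065 · 0.1237

0.1245


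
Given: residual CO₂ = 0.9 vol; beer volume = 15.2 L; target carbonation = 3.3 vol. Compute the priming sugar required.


sugar = (target − residual)·4.0·V
sugar = (3.3 − 0.9)·4.0·15.2

145.9200 g


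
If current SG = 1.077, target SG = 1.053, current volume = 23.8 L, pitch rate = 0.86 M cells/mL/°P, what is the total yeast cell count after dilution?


V_w = V·((SG_c−1)/(SG_t−1)−1);  °P = 259 − 259/SG_t;  cells = rate·(V+V_w)·°P
V_w = 23.8·((1.077−1)/(1.053−1)−1) = 10.7774
V_final = 23.8 + 10.7774 = 34.5774
°P = 259 − 259/1.053 = 13.0361
cells = 0.86·34.5774·13.0361

387.6480 billion cells


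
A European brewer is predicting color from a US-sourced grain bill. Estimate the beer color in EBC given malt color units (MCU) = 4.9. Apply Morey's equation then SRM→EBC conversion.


SRM = 1.4922·MCU^0.6859;  EBC = SRM·1.97
SRM = 1.4922·4.9^0.6859 = 4.4385
EBC = 4.4385·1.97

8.7438 EBC


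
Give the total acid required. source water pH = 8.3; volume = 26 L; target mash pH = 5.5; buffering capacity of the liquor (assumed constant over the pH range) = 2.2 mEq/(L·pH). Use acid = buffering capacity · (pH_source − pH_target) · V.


acid = 2.2 · (8.3 − 5.5) · 26

160.1600 mEq


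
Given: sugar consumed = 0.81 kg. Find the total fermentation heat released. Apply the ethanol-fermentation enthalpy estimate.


Q = m_sugar · 590 kJ/kg
Q = 0.81 · 590

477.9000 kJ


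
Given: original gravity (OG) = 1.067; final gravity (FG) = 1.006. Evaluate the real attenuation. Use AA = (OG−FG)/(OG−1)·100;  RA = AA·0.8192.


AA = (1.067 − 1.006)/(1.067 − 1)·100 = 91.0448
RA = 91.0448·0.8192

74.5839 %


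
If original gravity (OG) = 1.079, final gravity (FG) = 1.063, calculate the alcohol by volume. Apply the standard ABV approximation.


ABV = (OG − FG) · 131.25
ABV = (1.079 − 1.063) · 131.25

2.1000 % ABV


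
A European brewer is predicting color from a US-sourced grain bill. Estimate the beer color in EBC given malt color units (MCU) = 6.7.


SRM = 1.4922·MCU^0.6859;  EBC = SRM·1.97
SRM = 1.4922·6.7^0.6859 = 5.5009
EBC = 5.5009·1.97

10.8367 EBC


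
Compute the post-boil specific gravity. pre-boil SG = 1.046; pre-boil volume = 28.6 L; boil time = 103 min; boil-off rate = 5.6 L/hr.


V_post = V_pre − rate·(t/60);  SG_post = 1 + (SG_pre−1)·V_pre/V_post
V_post = 28.6 − 5.6·(103/60) = 18.9867
SG_post = 1 + (1.046 − 1)·28.6/18.9867

1.0693


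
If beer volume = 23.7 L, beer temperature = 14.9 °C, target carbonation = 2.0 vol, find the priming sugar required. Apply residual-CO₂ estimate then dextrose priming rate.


residual = 14.695·(0.01821 + 0.09011·e^(−0.04·T));  sugar = (target − residual)·4.0·V
residual = 14.695·(0.01821 + 0.09011·e^(−0.04·14.9)) = 0.9972
sugar = (2.0 − 0.9972)·4.0·23.7

95.0629 g


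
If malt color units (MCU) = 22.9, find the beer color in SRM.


SRM = 1.4922 · MCU^0.6859
SRM = 1.4922 · 22.9^0.6859

12.7802 SRM


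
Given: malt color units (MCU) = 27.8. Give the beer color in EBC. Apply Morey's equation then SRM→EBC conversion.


SRM = 1.4922·MCU^0.6859;  EBC = SRM·1.97
SRM = 1.4922·27.8^0.6859 = 14.5981
EBC = 14.5981·1.97

28.7583 EBC


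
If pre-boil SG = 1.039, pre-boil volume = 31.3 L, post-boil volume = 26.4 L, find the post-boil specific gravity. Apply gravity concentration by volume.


SG_post = 1 + (SG_pre − 1)·V_pre/V_post
pts_pre = (1.039 − 1)·1000 = 39.0000
pts_post = 39.0000·31.3/26.4 = 46.2386
SG_post = 1 + 46.2386/1000

1.0462


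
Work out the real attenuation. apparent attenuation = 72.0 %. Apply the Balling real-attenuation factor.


RA = AA · 0.8192
RA = 72.0 · 0.8192

58.9824 %


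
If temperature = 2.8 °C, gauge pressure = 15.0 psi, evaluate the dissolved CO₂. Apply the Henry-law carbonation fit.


vols = (P + 14.695)·(0.01821 + 0.09011·e^(−0.04·T))
vols = (15.0 + 14.695)·(0.01821 + 0.09011·e^(−0.04·2.8))

2.9330 volumes


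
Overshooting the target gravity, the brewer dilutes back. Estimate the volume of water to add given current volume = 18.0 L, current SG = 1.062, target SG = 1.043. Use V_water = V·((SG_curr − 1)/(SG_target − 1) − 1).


V_water = 18.0·((1.062 − 1)/(1.043 − 1) − 1)

7.9535 L


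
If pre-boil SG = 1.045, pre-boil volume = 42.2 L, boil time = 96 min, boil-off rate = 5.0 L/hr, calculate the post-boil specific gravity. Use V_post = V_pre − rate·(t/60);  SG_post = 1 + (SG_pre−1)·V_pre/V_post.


V_post = 42.2 − 5.0·(96/60) = 34.2000
SG_post = 1 + (1.045 − 1)·42.2/34.2000

1.0555


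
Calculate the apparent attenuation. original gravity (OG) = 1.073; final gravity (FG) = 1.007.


AA = (OG − FG)/(OG − 1) · 100
AA = (1.073 − 1.007)/(1.073 − 1) · 100

90.4110 %


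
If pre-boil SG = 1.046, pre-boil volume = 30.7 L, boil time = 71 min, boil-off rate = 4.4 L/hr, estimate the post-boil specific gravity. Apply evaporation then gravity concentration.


V_post = V_pre − rate·(t/60);  SG_post = 1 + (SG_pre−1)·V_pre/V_post
V_post = 30.7 − 4.4·(71/60) = 25.4933
SG_post = 1 + (1.046 − 1)·30.7/25.4933

1.0554


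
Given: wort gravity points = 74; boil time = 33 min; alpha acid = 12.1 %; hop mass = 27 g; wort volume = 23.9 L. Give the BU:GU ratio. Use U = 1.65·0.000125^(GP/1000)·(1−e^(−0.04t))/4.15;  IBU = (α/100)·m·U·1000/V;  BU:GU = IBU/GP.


U = 1.65·0.000125^(74/1000)·(1−e^(−0.04·33))/4.15 = 0.1498
IBU = (12.1/100)·27·0.1498·1000/23.9 = 20.4825
BU:GU = 20.4825/74

0.2768


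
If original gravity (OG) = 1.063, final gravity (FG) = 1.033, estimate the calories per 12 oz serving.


ABW = (OG−FG)·131.25·0.79/FG;  °P = 259 − 259/SG (for OG→OE and FG→AE);  RE = 0.1808·OE + 0.8192·AE;  Cal = (6.9·ABW + 4·(RE−0.1))·FG·3.55
ABW = (1.063 − 1.033)·131.25·0.79/1.033 = 3.0113
OE = 259 − 259/1.063 = 15.3500 °P
AE = 259 − 259/1.033 = 8.2740 °P
RE = 0.1808·15.3500 + 0.8192·8.2740 = 9.5533 °P
Cal = (6.9·3.0113 + 4·(9.5533−0.1))·1.033·3.55

214.8614 kcal


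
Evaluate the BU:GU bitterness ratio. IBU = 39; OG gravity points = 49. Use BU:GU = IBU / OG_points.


BU:GU = 39 / 49

0.7959


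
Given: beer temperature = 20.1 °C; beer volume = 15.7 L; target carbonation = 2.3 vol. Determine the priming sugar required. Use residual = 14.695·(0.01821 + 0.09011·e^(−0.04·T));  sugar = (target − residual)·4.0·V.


residual = 14.695·(0.01821 + 0.09011·e^(−0.04·20.1)) = 0.8602
sugar = (2.3 − 0.8602)·4.0·15.7

90.4190 g


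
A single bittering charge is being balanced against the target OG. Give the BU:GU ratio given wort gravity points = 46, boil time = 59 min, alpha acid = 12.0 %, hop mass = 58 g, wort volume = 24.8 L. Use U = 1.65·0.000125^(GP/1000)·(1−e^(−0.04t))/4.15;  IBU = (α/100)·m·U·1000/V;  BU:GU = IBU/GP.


U = 1.65·0.000125^(46/1000)·(1−e^(−0.04·59))/4.15 = 0.2381
IBU = (12.0/100)·58·0.2381·1000/24.8 = 66.8310
BU:GU = 66.8310/46

1.4528


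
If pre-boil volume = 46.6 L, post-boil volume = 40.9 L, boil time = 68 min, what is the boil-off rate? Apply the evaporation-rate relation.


rate = (V_pre − V_post) / (t_min/60)
rate = (46.6 − 40.9) / (68/60)

5.0294 L/hr


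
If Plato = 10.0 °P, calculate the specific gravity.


SG = 259/(259 − P)
SG = 259/(259 − 10.0)

1.0402


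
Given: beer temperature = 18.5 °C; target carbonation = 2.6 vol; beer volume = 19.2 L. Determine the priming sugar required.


residual = 14.695·(0.01821 + 0.09011·e^(−0.04·T));  sugar = (target − residual)·4.0·V
residual = 14.695·(0.01821 + 0.09011·e^(−0.04·18.5)) = 0.8994
sugar = (2.6 − 0.8994)·4.0·19.2

130.6081 g


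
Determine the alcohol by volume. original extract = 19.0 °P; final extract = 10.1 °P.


SG = 259/(259 − P);  ABV = (OG − FG)·131.25
OG = 259/(259 − 19.0) = 1.0792
FG = 259/(259 − 10.1) = 1.0406
ABV = (1.0792 − 1.0406)·131.25

5.0647 % ABV


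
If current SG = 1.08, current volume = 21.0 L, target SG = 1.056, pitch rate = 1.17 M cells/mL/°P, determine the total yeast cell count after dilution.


V_w = V·((SG_c−1)/(SG_t−1)−1);  °P = 259 − 259/SG_t;  cells = rate·(V+V_w)·°P
V_w = 21.0·((1.08−1)/(1.056−1)−1) = 9.0000
V_final = 21.0 + 9.0000 = 30.0000
°P = 259 − 259/1.056 = 13.7348
cells = 1.17·30.0000·13.7348

482.0932 billion cells


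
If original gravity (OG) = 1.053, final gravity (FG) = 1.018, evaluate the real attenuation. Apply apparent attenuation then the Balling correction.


AA = (OG−FG)/(OG−1)·100;  RA = AA·0.8192
AA = (1.053 − 1.018)/(1.053 − 1)·100 = 66.0377
RA = 66.0377·0.8192

54.0981 %


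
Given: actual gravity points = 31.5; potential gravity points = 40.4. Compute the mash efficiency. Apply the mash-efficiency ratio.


efficiency = actual / potential × 100
efficiency = 31.5 / 40.4 × 100

77.9703 %


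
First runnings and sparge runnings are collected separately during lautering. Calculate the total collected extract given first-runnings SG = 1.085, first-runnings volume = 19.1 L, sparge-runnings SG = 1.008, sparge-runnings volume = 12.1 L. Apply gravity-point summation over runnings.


total = Σ (SG_i − 1)·1000·V_i
first = (1.085 − 1)·1000·19.1 = 1623.5000
sparge = (1.008 − 1)·1000·12.1 = 96.8000
total = 1623.5000 + 96.8000

1720.3000 gravity·L


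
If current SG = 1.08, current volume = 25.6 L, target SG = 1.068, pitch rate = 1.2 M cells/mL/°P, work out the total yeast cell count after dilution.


V_w = V·((SG_c−1)/(SG_t−1)−1);  °P = 259 − 259/SG_t;  cells = rate·(V+V_w)·°P
V_w = 25.6·((1.08−1)/(1.068−1)−1) = 4.5176
V_final = 25.6 + 4.5176 = 30.1176
°P = 259 − 259/1.068 = 16.4906
cells = 1.2·30.1176·16.4906

595.9910 billion cells


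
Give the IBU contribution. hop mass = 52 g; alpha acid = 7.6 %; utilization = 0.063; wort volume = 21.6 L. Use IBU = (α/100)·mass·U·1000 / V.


IBU = (7.6/100)·52·0.063·1000 / 21.6

11.5267 IBU


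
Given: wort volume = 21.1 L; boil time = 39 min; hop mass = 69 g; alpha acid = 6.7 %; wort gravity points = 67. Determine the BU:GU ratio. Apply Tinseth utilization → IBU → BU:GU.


U = 1.65·0.000125^(GP/1000)·(1−e^(−0.04t))/4.15;  IBU = (α/100)·m·U·1000/V;  BU:GU = IBU/GP
U = 1.65·0.000125^(67/1000)·(1−e^(−0.04·39))/4.15 = 0.1720
IBU = (6.7/100)·69·0.1720·1000/21.1 = 37.6810
BU:GU = 37.6810/67

0.5624


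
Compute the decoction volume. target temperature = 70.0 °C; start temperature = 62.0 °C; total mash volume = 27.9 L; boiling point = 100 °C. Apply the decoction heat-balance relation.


V_dec = V_total·(T_target − T_start)/(T_boil − T_start)
V_dec = 27.9·(70.0 − 62.0)/(100 − 62.0)

5.8737 L


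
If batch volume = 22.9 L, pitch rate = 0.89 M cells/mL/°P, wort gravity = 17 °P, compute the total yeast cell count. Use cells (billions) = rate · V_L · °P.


cells = 0.89 · 22.9 · 17

346.4770 billion cells


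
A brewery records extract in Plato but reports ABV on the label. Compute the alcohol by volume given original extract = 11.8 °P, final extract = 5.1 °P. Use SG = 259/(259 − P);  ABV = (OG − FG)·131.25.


OG = 259/(259 − 11.8) = 1.0477
FG = 259/(259 − 5.1) = 1.0201
ABV = (1.0477 − 1.0201)·131.25

3.6288 % ABV


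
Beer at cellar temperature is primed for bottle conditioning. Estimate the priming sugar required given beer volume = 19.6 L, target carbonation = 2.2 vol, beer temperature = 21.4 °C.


residual = 14.695·(0.01821 + 0.09011·e^(−0.04·T));  sugar = (target − residual)·4.0·V
residual = 14.695·(0.01821 + 0.09011·e^(−0.04·21.4)) = 0.8302
sugar = (2.2 − 0.8302)·4.0·19.6

107.3940 g


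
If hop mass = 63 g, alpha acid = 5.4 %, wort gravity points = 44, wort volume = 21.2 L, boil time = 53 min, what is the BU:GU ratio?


U = 1.65·0.000125^(GP/1000)·(1−e^(−0.04t))/4.15;  IBU = (α/100)·m·U·1000/V;  BU:GU = IBU/GP
U = 1.65·0.000125^(44/1000)·(1−e^(−0.04·53))/4.15 = 0.2356
IBU = (5.4/100)·63·0.2356·1000/21.2 = 37.8064
BU:GU = 37.8064/44

0.8592


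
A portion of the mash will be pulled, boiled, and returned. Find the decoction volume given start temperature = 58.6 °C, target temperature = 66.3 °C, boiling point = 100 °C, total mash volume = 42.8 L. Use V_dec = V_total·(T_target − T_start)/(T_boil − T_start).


V_dec = 42.8·(66.3 − 58.6)/(100 − 58.6)

7.9604 L


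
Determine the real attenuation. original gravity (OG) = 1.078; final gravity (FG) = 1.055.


AA = (OG−FG)/(OG−1)·100;  RA = AA·0.8192
AA = (1.078 − 1.055)/(1.078 − 1)·100 = 29.4872
RA = 29.4872·0.8192

24.1559 %


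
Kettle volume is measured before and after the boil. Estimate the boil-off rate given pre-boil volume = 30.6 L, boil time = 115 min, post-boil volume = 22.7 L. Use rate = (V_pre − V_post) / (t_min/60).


rate = (30.6 − 22.7) / (115/60)

4.1217 L/hr


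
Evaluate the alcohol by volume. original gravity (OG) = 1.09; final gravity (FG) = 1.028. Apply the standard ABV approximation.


ABV = (OG − FG) · 131.25
ABV = (1.09 − 1.028) · 131.25

8.1375 % ABV


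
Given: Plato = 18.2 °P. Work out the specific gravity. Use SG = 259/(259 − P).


SG = 259/(259 − 18.2)

1.0756


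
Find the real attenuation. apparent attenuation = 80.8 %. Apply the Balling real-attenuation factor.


RA = AA · 0.8192
RA = 80.8 · 0.8192

66.1914 %


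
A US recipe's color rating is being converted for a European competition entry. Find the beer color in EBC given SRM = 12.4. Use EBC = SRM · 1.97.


EBC = 12.4 · 1.97

24.4280 EBC


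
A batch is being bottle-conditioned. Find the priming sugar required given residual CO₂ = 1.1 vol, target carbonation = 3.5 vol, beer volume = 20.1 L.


sugar = (target − residual)·4.0·V
sugar = (3.5 − 1.1)·4.0·20.1

192.9600 g


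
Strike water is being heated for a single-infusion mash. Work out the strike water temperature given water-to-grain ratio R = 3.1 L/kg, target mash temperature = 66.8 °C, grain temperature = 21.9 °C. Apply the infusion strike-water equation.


T_strike = (0.41/R)·(T_mash − T_grain) + T_mash
T_strike = (0.41/3.1)·(66.8 − 21.9) + 66.8

72.7384 °C


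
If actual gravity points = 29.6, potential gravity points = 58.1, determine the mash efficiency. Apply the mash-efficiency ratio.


efficiency = actual / potential × 100
efficiency = 29.6 / 58.1 × 100

50.9466 %


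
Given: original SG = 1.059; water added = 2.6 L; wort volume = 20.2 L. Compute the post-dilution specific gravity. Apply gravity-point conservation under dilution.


SG_new = 1 + (SG_old − 1)·V_old/(V_old + V_water)
pts = (1.059 − 1)·1000·20.2/(20.2 + 2.6) = 52.2719
SG_new = 1 + 52.2719/1000

1.0523


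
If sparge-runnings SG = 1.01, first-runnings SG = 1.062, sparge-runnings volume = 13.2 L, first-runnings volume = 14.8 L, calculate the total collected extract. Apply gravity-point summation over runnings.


total = Σ (SG_i − 1)·1000·V_i
first = (1.062 − 1)·1000·14.8 = 917.6000
sparge = (1.01 − 1)·1000·13.2 = 132.0000
total = 917.6000 + 132.0000

1049.6000 gravity·L


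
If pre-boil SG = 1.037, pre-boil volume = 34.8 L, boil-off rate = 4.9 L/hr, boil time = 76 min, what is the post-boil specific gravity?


V_post = V_pre − rate·(t/60);  SG_post = 1 + (SG_pre−1)·V_pre/V_post
V_post = 34.8 − 4.9·(76/60) = 28.5933
SG_post = 1 + (1.037 − 1)·34.8/28.5933

1.0450


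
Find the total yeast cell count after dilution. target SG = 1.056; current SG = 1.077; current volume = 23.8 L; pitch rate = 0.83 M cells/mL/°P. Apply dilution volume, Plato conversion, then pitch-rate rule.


V_w = V·((SG_c−1)/(SG_t−1)−1);  °P = 259 − 259/SG_t;  cells = rate·(V+V_w)·°P
V_w = 23.8·((1.077−1)/(1.056−1)−1) = 8.9250
V_final = 23.8 + 8.9250 = 32.7250
°P = 259 − 259/1.056 = 13.7348
cells = 0.83·32.7250·13.7348

373.0625 billion cells


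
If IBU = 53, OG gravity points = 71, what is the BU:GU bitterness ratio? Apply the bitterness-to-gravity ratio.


BU:GU = IBU / OG_points
BU:GU = 53 / 71

0.7465
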